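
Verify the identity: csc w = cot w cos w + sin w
RHS = cos²w/sin w + sin w = (cos²w + sin²w)/sin w = 1/sin w = csc w = LHS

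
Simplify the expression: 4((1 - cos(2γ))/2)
4((1 - cos(2γ))/2) = 4(sin²γ) (using Power reduction)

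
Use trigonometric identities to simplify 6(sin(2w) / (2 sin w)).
6(sin(2w) / (2 sin w)) = 6(cos w) (using Double angle)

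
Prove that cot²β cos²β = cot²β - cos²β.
RHS = cos²β/sin²β - cos²β = cos²β(1/sin²β - 1) = cos²β · (1 - sin²β)/sin²β = cos²β · cos²β/sin²β = cos²β · cot²β = LHS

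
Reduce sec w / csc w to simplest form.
sec w / csc w = tan w (using Reciprocal identities)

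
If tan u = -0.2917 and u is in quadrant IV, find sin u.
sin u = -0.28 (using tan²u + 1 = sec²u)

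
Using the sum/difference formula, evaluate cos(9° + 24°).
cos(9° + 24°) = cos 9° cos 24° - sin 9° sin 24° = 0.8387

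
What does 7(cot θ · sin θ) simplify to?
7(cot θ · sin θ) = 7(cos θ) (using Quotient identity)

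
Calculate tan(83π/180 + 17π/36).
tan(83π/180 + 17π/36) = (tan 83π/180 + tan 17π/36)/(1 - tan 83π/180 tan 17π/36) = -0.2126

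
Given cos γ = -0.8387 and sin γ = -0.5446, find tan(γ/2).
tan(γ/2) = sin γ / (1 + cos γ) = -3.376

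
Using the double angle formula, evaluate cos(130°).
cos(130°) = cos²65° - sin²65° = -0.6428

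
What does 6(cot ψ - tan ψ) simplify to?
6(cot ψ - tan ψ) = 6(2 cot(2ψ)) (using Double angle)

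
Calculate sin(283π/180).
sin(283π/180) = -0.9744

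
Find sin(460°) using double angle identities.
sin(460°) = 2 sin 230° cos 230° = 0.9848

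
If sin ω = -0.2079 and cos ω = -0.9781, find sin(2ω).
sin(2ω) = 2 sin ω cos ω = 0.4067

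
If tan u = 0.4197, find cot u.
cot u = 1/tan u = 2.383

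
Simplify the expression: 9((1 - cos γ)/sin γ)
9((1 - cos γ)/sin γ) = 9(tan(γ/2)) (using Half angle)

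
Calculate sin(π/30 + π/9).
sin(π/30 + π/9) = sin π/30 cos π/9 + cos π/30 sin π/9 = 0.4384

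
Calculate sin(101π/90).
sin(101π/90) = -0.3746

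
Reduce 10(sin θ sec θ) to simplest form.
10(sin θ sec θ) = 10(tan θ) (using Reciprocal + quotient)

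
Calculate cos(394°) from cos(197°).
cos(394°) = cos²197° - sin²197° = 0.829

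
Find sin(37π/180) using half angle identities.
sin(37π/180) = √((1 - cos 37π/90)/2) = 0.6018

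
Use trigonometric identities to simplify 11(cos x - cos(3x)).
11(cos x - cos(3x)) = 11(2 sin(2x) sin x) (using Sum-to-product)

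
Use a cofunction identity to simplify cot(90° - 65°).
cot(90° - 65°) = tan(65°)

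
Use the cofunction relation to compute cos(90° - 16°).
cos(90° - 16°) = sin(16°) = 0.2756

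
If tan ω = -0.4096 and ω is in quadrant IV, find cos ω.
cos ω = 0.9254 (using tan²ω + 1 = sec²ω)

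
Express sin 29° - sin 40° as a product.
sin 29° - sin 40° = 2 cos(34.5°) sin(-5.5°)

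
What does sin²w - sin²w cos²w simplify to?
sin²w - sin²w cos²w = sin⁴w (using Factoring)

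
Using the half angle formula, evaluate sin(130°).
sin(130°) = √((1 - cos 260°)/2) = 0.766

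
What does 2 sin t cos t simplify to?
2 sin t cos t = sin(2t) (using Double angle)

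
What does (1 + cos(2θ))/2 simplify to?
(1 + cos(2θ))/2 = cos²θ (using Power reduction)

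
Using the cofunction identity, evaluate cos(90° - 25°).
cos(90° - 25°) = sin(25°) = 0.4226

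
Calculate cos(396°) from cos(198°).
cos(396°) = cos²198° - sin²198° = 0.809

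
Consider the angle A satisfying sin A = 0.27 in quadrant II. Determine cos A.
cos A = ±√(1 - sin²A) = -0.9629 (negative in QII)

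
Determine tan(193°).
tan(193°) = 0.2309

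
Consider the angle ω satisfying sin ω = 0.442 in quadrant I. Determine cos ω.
cos ω = √(1 - sin²ω) = 0.897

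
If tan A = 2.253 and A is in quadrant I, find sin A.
sin A = 0.914 (using tan²A + 1 = sec²A)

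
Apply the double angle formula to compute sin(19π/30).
sin(19π/30) = 2 sin 19π/60 cos 19π/60 = 0.9135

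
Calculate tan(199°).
tan(199°) = 0.3443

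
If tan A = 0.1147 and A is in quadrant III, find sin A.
sin A = -0.114 (using tan²A + 1 = sec²A)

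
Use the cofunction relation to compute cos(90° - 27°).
cos(90° - 27°) = sin(27°) = 0.454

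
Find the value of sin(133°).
sin(133°) = 0.7314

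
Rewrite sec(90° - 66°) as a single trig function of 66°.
sec(90° - 66°) = csc(66°)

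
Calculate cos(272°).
cos(272°) = 0.0349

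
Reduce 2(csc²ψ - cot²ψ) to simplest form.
2(csc²ψ - cot²ψ) = 2 (using Pythagorean identity)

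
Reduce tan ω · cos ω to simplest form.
tan ω · cos ω = sin ω (using Quotient identity)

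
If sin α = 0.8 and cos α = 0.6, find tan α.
tan α = sin α / cos α = 1.333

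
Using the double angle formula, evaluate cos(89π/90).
cos(89π/90) = cos²89π/180 - sin²89π/180 = -0.9994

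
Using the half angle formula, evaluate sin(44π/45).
sin(44π/45) = √((1 - cos 88π/45)/2) = 0.06976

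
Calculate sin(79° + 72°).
sin(79° + 72°) = sin 79° cos 72° + cos 79° sin 72° = 0.4848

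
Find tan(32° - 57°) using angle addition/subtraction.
tan(32° - 57°) = (tan 32° - tan 57°)/(1 + tan 32° tan 57°) = -0.4663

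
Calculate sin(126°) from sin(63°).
sin(126°) = 2 sin 63° cos 63° = 0.809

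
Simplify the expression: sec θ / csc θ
sec θ / csc θ = tan θ (using Reciprocal identities)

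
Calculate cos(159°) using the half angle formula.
cos(159°) = -√((1 + cos 318°)/2) = -0.9336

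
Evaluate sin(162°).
sin(162°) = 0.309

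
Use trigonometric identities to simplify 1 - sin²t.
1 - sin²t = cos²t (using Pythagorean identity)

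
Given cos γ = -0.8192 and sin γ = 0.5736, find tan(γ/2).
tan(γ/2) = sin γ / (1 + cos γ) = 3.173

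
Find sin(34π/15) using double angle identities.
sin(34π/15) = 2 sin 17π/15 cos 17π/15 = 0.7431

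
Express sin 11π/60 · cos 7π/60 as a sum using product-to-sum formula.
sin 11π/60 cos 7π/60 = (1/2)[sin(11π/60+7π/60) + sin(11π/60-7π/60)]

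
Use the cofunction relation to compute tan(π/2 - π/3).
tan(π/2 - π/3) = cot(π/3) = √3/3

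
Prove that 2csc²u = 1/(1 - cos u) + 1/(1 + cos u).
RHS = [(1 + cos u) + (1 - cos u)] / [(1 - cos u)(1 + cos u)] = 2/(1 - cos²u) = 2/sin²u = 2csc²u = LHS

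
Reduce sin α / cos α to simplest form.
sin α / cos α = tan α (using Quotient identity)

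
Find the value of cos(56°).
cos(56°) = 0.5592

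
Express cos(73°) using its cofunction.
cos(73°) = sin(90° - 73°) = sin(17°)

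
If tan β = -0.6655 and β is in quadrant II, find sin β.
sin β = 0.554 (using tan²β + 1 = sec²β)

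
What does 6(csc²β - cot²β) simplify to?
6(csc²β - cot²β) = 6 (using Pythagorean identity)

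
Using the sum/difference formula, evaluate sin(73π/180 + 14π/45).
sin(73π/180 + 14π/45) = sin 73π/180 cos 14π/45 + cos 73π/180 sin 14π/45 = 0.7771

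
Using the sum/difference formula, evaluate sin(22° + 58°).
sin(22° + 58°) = sin 22° cos 58° + cos 22° sin 58° = 0.9848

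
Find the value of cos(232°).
cos(232°) = -0.6157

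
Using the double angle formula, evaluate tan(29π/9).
tan(29π/9) = 2 tan 29π/18 / (1 - tan²29π/18) = 0.8391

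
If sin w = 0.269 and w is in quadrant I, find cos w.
cos w = 0.9631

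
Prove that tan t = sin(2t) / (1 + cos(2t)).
RHS = 2 sin t cos t / (2cos²t) = sin t/cos t = tan t = LHS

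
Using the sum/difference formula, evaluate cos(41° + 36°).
cos(41° + 36°) = cos 41° cos 36° - sin 41° sin 36° = 0.225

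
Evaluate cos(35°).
cos(35°) = 0.8192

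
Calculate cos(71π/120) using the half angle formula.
cos(71π/120) = -√((1 + cos 71π/60)/2) = -0.284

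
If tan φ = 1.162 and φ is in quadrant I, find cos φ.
cos φ = 0.6523 (using tan²φ + 1 = sec²φ)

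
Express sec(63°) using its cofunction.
sec(63°) = csc(90° - 63°) = csc(27°)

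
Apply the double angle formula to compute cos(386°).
cos(386°) = cos²193° - sin²193° = 0.8988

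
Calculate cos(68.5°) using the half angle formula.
cos(68.5°) = √((1 + cos 137°)/2) = 0.3665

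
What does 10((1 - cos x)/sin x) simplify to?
10((1 - cos x)/sin x) = 10(tan(x/2)) (using Half angle)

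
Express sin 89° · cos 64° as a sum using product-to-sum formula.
sin 89° cos 64° = (1/2)[sin(89°+64°) + sin(89°-64°)]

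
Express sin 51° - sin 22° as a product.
sin 51° - sin 22° = 2 cos(36.5°) sin(14.5°)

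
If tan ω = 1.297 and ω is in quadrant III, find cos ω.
cos ω = -0.6106 (using tan²ω + 1 = sec²ω)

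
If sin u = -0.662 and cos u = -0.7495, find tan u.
tan u = sin u / cos u = 0.8833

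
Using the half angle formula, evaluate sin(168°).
sin(168°) = √((1 - cos 336°)/2) = 0.2079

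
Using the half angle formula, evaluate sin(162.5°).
sin(162.5°) = √((1 - cos 325°)/2) = 0.3007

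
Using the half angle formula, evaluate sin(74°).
sin(74°) = √((1 - cos 148°)/2) = 0.9613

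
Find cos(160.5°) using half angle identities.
cos(160.5°) = -√((1 + cos 321°)/2) = -0.9426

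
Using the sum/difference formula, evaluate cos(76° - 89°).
cos(76° - 89°) = cos 76° cos 89° + sin 76° sin 89° = 0.9744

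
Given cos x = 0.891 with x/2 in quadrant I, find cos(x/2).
cos(x/2) = ±√((1 + cos x)/2); positive since x/2 ∈ QI, so cos(x/2) = 0.9724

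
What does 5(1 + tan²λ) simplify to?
5(1 + tan²λ) = 5(sec²λ) (using Pythagorean identity)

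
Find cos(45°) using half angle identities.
cos(45°) = √((1 + cos 90°)/2) = √2/2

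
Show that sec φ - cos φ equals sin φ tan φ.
LHS = 1/cos φ - cos φ = (1 - cos²φ)/cos φ = sin²φ/cos φ = sin φ · (sin φ/cos φ) = sin φ tan φ = RHS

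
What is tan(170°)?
tan(170°) = -0.1763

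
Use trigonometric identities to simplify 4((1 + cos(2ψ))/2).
4((1 + cos(2ψ))/2) = 4(cos²ψ) (using Power reduction)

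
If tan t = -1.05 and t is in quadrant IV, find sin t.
sin t = -0.7241 (using tan²t + 1 = sec²t)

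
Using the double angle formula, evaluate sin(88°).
sin(88°) = 2 sin 44° cos 44° = 0.9994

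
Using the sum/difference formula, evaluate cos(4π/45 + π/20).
cos(4π/45 + π/20) = cos 4π/45 cos π/20 - sin 4π/45 sin π/20 = 0.9063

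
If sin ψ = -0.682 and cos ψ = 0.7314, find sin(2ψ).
sin(2ψ) = 2 sin ψ cos ψ = -0.9976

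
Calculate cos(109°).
cos(109°) = -0.3256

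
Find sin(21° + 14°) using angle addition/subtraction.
sin(21° + 14°) = sin 21° cos 14° + cos 21° sin 14° = 0.5736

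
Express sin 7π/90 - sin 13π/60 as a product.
sin 7π/90 - sin 13π/60 = 2 cos(53π/360) sin(-5π/72)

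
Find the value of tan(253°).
tan(253°) = 3.271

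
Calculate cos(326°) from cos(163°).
cos(326°) = cos²163° - sin²163° = 0.829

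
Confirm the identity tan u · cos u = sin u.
LHS = (sin u/cos u) · cos u = sin u = RHS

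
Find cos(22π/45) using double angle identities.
cos(22π/45) = cos²11π/45 - sin²11π/45 = 0.0349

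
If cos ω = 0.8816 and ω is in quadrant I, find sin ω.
sin ω = 0.472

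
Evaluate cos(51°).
cos(51°) = 0.6293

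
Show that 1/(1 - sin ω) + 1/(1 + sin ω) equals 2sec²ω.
LHS = [(1 + sin ω) + (1 - sin ω)] / [(1 - sin ω)(1 + sin ω)] = 2/(1 - sin²ω) = 2/cos²ω = 2sec²ω = RHS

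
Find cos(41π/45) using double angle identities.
cos(41π/45) = cos²41π/90 - sin²41π/90 = -0.9613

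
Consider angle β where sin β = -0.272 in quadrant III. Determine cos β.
cos β = ±√(1 - sin²β) = -0.9623 (negative in QIII)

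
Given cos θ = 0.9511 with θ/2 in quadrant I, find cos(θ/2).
cos(θ/2) = ±√((1 + cos θ)/2); positive since θ/2 ∈ QI, so cos(θ/2) = 0.9877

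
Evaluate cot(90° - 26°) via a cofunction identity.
cot(90° - 26°) = tan(26°) = 0.4877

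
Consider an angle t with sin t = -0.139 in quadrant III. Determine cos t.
cos t = ±√(1 - sin²t) = -0.9903 (negative in QIII)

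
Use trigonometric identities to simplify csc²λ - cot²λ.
csc²λ - cot²λ = 1 (using Pythagorean identity)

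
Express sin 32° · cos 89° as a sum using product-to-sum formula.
sin 32° cos 89° = (1/2)[sin(32°+89°) + sin(32°-89°)]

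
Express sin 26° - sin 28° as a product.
sin 26° - sin 28° = 2 cos(27°) sin(-1°)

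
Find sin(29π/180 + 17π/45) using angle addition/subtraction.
sin(29π/180 + 17π/45) = sin 29π/180 cos 17π/45 + cos 29π/180 sin 17π/45 = 0.9925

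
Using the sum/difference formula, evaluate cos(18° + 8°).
cos(18° + 8°) = cos 18° cos 8° - sin 18° sin 8° = 0.8988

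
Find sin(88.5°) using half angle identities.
sin(88.5°) = √((1 - cos 177°)/2) = 0.9997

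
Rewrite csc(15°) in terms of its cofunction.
csc(15°) = sec(90° - 15°) = sec(75°)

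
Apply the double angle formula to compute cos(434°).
cos(434°) = cos²217° - sin²217° = 0.2756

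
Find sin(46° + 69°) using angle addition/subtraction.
sin(46° + 69°) = sin 46° cos 69° + cos 46° sin 69° = 0.9063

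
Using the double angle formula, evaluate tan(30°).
tan(30°) = 2 tan 15° / (1 - tan²15°) = √3/3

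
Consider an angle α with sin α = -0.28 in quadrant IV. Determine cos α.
cos α = √(1 - sin²α) = 0.96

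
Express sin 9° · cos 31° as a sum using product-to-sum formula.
sin 9° cos 31° = (1/2)[sin(9°+31°) + sin(9°-31°)]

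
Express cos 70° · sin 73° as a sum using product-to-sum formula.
cos 70° sin 73° = (1/2)[sin(70°+73°) - sin(70°-73°)]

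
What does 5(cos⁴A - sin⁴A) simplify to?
5(cos⁴A - sin⁴A) = 5(cos(2A)) (using Factoring + double angle)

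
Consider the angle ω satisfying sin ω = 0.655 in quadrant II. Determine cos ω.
cos ω = ±√(1 - sin²ω) = -0.7556 (negative in QII)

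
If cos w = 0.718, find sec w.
sec w = 1/cos w = 1.393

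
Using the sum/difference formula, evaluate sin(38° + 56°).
sin(38° + 56°) = sin 38° cos 56° + cos 38° sin 56° = 0.9976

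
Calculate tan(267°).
tan(267°) = 19.08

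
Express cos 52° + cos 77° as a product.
cos 52° + cos 77° = 2 cos(64.5°) cos(-12.5°)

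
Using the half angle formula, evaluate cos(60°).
cos(60°) = √((1 + cos 120°)/2) = 1/2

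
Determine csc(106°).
csc(106°) = 1.04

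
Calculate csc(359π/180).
csc(359π/180) = -57.3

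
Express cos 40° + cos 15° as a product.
cos 40° + cos 15° = 2 cos(27.5°) cos(12.5°)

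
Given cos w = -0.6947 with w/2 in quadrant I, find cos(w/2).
cos(w/2) = ±√((1 + cos w)/2); positive since w/2 ∈ QI, so cos(w/2) = 0.3907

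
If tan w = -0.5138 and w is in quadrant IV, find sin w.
sin w = -0.457 (using tan²w + 1 = sec²w)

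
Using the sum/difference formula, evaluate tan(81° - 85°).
tan(81° - 85°) = (tan 81° - tan 85°)/(1 + tan 81° tan 85°) = -0.06993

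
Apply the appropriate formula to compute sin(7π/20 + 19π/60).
sin(7π/20 + 19π/60) = sin 7π/20 cos 19π/60 + cos 7π/20 sin 19π/60 = √3/2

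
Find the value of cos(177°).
cos(177°) = -0.9986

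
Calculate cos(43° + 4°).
cos(43° + 4°) = cos 43° cos 4° - sin 43° sin 4° = 0.682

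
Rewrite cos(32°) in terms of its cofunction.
cos(32°) = sin(90° - 32°) = sin(58°)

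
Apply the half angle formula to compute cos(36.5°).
cos(36.5°) = √((1 + cos 73°)/2) = 0.8039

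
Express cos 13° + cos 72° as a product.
cos 13° + cos 72° = 2 cos(42.5°) cos(-29.5°)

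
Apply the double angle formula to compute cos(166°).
cos(166°) = cos²83° - sin²83° = -0.9703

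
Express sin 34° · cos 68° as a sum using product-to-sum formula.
sin 34° cos 68° = (1/2)[sin(34°+68°) + sin(34°-68°)]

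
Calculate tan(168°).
tan(168°) = -0.2126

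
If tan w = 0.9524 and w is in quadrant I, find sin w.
sin w = 0.6897 (using tan²w + 1 = sec²w)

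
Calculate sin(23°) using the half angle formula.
sin(23°) = √((1 - cos 46°)/2) = 0.3907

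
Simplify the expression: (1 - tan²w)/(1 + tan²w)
(1 - tan²w)/(1 + tan²w) = cos(2w) (using Double angle)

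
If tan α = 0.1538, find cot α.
cot α = 1/tan α = 6.502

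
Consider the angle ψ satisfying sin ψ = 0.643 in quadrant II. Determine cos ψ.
cos ψ = ±√(1 - sin²ψ) = -0.7659 (negative in QII)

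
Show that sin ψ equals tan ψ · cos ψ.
RHS = (sin ψ/cos ψ) · cos ψ = sin ψ = LHS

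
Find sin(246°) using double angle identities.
sin(246°) = 2 sin 123° cos 123° = -0.9135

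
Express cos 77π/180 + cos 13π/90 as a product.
cos 77π/180 + cos 13π/90 = 2 cos(103π/360) cos(17π/120)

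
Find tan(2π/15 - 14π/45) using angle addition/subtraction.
tan(2π/15 - 14π/45) = (tan 2π/15 - tan 14π/45)/(1 + tan 2π/15 tan 14π/45) = -0.6249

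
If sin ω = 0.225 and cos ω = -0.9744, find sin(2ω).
sin(2ω) = 2 sin ω cos ω = -0.4385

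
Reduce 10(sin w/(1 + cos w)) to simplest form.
10(sin w/(1 + cos w)) = 10(tan(w/2)) (using Half angle)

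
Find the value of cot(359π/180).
cot(359π/180) = -57.29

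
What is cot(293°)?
cot(293°) = -0.4245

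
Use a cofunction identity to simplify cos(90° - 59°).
cos(90° - 59°) = sin(59°)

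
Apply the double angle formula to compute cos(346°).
cos(346°) = cos²173° - sin²173° = 0.9703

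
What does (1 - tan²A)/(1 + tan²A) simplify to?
(1 - tan²A)/(1 + tan²A) = cos(2A) (using Double angle)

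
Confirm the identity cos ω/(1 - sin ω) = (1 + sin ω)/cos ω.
RHS = (1 + sin ω)(1 - sin ω) / (cos ω(1 - sin ω)) = (1 - sin²ω) / (cos ω(1 - sin ω)) = cos²ω / (cos ω(1 - sin ω)) = cos ω/(1 - sin ω) = LHS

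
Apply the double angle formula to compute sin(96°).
sin(96°) = 2 sin 48° cos 48° = 0.9945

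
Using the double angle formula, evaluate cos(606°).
cos(606°) = cos²303° - sin²303° = -0.4067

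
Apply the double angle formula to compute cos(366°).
cos(366°) = cos²183° - sin²183° = 0.9945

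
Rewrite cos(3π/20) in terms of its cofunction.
cos(3π/20) = sin(π/2 - 3π/20) = sin(7π/20)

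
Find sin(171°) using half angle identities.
sin(171°) = √((1 - cos 342°)/2) = 0.1564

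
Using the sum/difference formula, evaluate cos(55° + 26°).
cos(55° + 26°) = cos 55° cos 26° - sin 55° sin 26° = 0.1564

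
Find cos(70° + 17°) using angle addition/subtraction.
cos(70° + 17°) = cos 70° cos 17° - sin 70° sin 17° = 0.05234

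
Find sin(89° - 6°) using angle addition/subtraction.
sin(89° - 6°) = sin 89° cos 6° - cos 89° sin 6° = 0.9925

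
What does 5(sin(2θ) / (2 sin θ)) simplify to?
5(sin(2θ) / (2 sin θ)) = 5(cos θ) (using Double angle)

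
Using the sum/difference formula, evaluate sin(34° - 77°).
sin(34° - 77°) = sin 34° cos 77° - cos 34° sin 77° = -0.682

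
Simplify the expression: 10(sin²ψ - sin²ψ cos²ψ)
10(sin²ψ - sin²ψ cos²ψ) = 10(sin⁴ψ) (using Factoring)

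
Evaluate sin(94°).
sin(94°) = 0.9976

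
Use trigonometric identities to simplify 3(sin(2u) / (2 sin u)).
3(sin(2u) / (2 sin u)) = 3(cos u) (using Double angle)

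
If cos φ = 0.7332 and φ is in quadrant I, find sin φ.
sin φ = 0.68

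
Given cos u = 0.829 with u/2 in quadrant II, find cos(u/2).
cos(u/2) = ±√((1 + cos u)/2); negative since u/2 ∈ QII, so cos(u/2) = -0.9563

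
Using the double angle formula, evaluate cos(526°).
cos(526°) = cos²263° - sin²263° = -0.9703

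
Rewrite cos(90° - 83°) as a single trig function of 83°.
cos(90° - 83°) = sin(83°)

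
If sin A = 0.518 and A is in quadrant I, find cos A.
cos A = 0.8554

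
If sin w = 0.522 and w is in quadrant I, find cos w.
cos w = 0.8529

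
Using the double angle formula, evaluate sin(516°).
sin(516°) = 2 sin 258° cos 258° = 0.4067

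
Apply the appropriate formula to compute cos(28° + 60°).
cos(28° + 60°) = cos 28° cos 60° - sin 28° sin 60° = 0.0349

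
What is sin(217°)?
sin(217°) = -0.6018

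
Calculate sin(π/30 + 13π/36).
sin(π/30 + 13π/36) = sin π/30 cos 13π/36 + cos π/30 sin 13π/36 = 0.9455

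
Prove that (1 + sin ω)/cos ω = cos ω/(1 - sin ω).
LHS = (1 + sin ω)(1 - sin ω) / (cos ω(1 - sin ω)) = (1 - sin²ω) / (cos ω(1 - sin ω)) = cos²ω / (cos ω(1 - sin ω)) = cos ω/(1 - sin ω) = RHS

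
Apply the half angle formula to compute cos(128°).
cos(128°) = -√((1 + cos 256°)/2) = -0.6157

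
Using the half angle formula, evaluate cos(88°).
cos(88°) = √((1 + cos 176°)/2) = 0.0349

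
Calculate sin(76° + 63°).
sin(76° + 63°) = sin 76° cos 63° + cos 76° sin 63° = 0.6561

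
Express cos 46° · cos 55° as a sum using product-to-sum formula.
cos 46° cos 55° = (1/2)[cos(46°-55°) + cos(46°+55°)]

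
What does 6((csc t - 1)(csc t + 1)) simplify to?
6((csc t - 1)(csc t + 1)) = 6(cot²t) (using Diff. of squares)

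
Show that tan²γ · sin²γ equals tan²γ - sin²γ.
RHS = sin²γ/cos²γ - sin²γ = sin²γ(1/cos²γ - 1) = sin²γ · (1 - cos²γ)/cos²γ = sin²γ · sin²γ/cos²γ = sin²γ · tan²γ = LHS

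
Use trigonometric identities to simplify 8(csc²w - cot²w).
8(csc²w - cot²w) = 8 (using Pythagorean identity)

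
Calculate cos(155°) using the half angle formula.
cos(155°) = -√((1 + cos 310°)/2) = -0.9063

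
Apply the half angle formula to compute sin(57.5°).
sin(57.5°) = √((1 - cos 115°)/2) = 0.8434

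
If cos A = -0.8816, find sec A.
sec A = 1/cos A = -1.134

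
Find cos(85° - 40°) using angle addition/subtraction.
cos(85° - 40°) = cos 85° cos 40° + sin 85° sin 40° = √2/2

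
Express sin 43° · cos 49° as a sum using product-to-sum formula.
sin 43° cos 49° = (1/2)[sin(43°+49°) + sin(43°-49°)]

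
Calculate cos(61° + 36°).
cos(61° + 36°) = cos 61° cos 36° - sin 61° sin 36° = -0.1219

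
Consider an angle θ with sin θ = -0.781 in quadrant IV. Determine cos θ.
cos θ = √(1 - sin²θ) = 0.6245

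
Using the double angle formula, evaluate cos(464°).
cos(464°) = 2cos²232° - 1 = -0.2419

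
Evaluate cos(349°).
cos(349°) = 0.9816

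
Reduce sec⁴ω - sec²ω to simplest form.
sec⁴ω - sec²ω = tan⁴ω + tan²ω (using Pythagorean)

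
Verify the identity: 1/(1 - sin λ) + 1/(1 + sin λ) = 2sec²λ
LHS = [(1 + sin λ) + (1 - sin λ)] / [(1 - sin λ)(1 + sin λ)] = 2/(1 - sin²λ) = 2/cos²λ = 2sec²λ = RHS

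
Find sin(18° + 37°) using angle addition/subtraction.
sin(18° + 37°) = sin 18° cos 37° + cos 18° sin 37° = 0.8192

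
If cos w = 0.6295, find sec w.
sec w = 1/cos w = 1.589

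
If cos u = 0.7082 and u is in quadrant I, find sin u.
sin u = 0.706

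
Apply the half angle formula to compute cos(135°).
cos(135°) = -√((1 + cos 270°)/2) = -√2/2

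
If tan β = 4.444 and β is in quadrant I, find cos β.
cos β = 0.2195 (using tan²β + 1 = sec²β)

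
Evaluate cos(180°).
cos(180°) = -1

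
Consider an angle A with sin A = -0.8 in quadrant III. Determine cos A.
cos A = ±√(1 - sin²A) = -0.6 (negative in QIII)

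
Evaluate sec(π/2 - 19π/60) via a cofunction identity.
sec(π/2 - 19π/60) = csc(19π/60) = 1.192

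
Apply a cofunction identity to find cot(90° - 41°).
cot(90° - 41°) = tan(41°) = 0.8693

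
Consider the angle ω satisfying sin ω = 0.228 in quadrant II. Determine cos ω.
cos ω = ±√(1 - sin²ω) = -0.9737 (negative in QII)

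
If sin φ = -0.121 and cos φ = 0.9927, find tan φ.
tan φ = sin φ / cos φ = -0.1219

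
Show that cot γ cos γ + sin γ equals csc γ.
LHS = cos²γ/sin γ + sin γ = (cos²γ + sin²γ)/sin γ = 1/sin γ = csc γ = RHS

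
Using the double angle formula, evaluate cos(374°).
cos(374°) = cos²187° - sin²187° = 0.9703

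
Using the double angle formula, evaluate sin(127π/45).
sin(127π/45) = 2 sin 127π/90 cos 127π/90 = 0.5299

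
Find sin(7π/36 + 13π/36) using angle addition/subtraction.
sin(7π/36 + 13π/36) = sin 7π/36 cos 13π/36 + cos 7π/36 sin 13π/36 = 0.9848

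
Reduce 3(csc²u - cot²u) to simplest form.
3(csc²u - cot²u) = 3 (using Pythagorean identity)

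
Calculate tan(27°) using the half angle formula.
tan(27°) = sin 54° / (1 + cos 54°) = 0.5095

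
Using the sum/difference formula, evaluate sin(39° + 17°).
sin(39° + 17°) = sin 39° cos 17° + cos 39° sin 17° = 0.829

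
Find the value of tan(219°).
tan(219°) = 0.8098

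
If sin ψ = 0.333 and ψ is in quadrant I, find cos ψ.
cos ψ = 0.9429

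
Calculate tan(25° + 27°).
tan(25° + 27°) = (tan 25° + tan 27°)/(1 - tan 25° tan 27°) = 1.28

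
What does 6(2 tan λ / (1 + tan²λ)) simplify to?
6(2 tan λ / (1 + tan²λ)) = 6(sin(2λ)) (using Double angle)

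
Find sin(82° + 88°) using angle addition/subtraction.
sin(82° + 88°) = sin 82° cos 88° + cos 82° sin 88° = 0.1736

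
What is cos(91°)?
cos(91°) = -0.01745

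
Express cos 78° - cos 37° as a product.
cos 78° - cos 37° = -2 sin(57.5°) sin(20.5°)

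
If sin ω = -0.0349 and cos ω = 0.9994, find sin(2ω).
sin(2ω) = 2 sin ω cos ω = -0.06976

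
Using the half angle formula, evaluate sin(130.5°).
sin(130.5°) = √((1 - cos 261°)/2) = 0.7604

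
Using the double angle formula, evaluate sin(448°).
sin(448°) = 2 sin 224° cos 224° = 0.9994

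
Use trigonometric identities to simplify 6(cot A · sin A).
6(cot A · sin A) = 6(cos A) (using Quotient identity)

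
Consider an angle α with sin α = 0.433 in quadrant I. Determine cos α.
cos α = √(1 - sin²α) = 0.9014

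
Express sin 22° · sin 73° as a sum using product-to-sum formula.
sin 22° sin 73° = (1/2)[cos(22°-73°) - cos(22°+73°)]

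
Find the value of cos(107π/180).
cos(107π/180) = -0.2924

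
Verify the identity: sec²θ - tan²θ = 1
LHS = 1/cos²θ - sin²θ/cos²θ = (1 - sin²θ)/cos²θ = cos²θ/cos²θ = 1 = RHS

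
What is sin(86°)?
sin(86°) = 0.9976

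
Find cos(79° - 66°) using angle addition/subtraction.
cos(79° - 66°) = cos 79° cos 66° + sin 79° sin 66° = 0.9744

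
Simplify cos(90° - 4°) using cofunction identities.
cos(90° - 4°) = sin(4°)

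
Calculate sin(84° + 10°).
sin(84° + 10°) = sin 84° cos 10° + cos 84° sin 10° = 0.9976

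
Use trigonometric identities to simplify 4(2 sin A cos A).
4(2 sin A cos A) = 4(sin(2A)) (using Double angle)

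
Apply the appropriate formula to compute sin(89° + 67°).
sin(89° + 67°) = sin 89° cos 67° + cos 89° sin 67° = 0.4067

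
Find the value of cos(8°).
cos(8°) = 0.9903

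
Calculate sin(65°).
sin(65°) = 0.9063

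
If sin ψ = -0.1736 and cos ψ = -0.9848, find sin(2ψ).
sin(2ψ) = 2 sin ψ cos ψ = 0.3419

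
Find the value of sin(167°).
sin(167°) = 0.225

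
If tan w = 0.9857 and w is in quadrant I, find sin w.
sin w = 0.702 (using tan²w + 1 = sec²w)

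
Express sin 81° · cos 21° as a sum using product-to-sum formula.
sin 81° cos 21° = (1/2)[sin(81°+21°) + sin(81°-21°)]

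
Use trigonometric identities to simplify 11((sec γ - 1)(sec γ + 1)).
11((sec γ - 1)(sec γ + 1)) = 11(tan²γ) (using Diff. of squares)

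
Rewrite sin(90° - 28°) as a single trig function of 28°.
sin(90° - 28°) = cos(28°)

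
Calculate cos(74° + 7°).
cos(74° + 7°) = cos 74° cos 7° - sin 74° sin 7° = 0.1564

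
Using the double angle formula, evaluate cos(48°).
cos(48°) = 1 - 2sin²24° = 0.6691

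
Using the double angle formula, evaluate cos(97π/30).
cos(97π/30) = cos²97π/60 - sin²97π/60 = -0.7431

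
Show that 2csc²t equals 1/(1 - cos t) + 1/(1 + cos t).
RHS = [(1 + cos t) + (1 - cos t)] / [(1 - cos t)(1 + cos t)] = 2/(1 - cos²t) = 2/sin²t = 2csc²t = LHS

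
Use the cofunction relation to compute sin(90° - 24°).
sin(90° - 24°) = cos(24°) = 0.9135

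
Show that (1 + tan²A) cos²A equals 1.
LHS = sec²A · cos²A = (1/cos²A) · cos²A = 1 = RHS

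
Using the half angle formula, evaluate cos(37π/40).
cos(37π/40) = -√((1 + cos 37π/20)/2) = -0.9724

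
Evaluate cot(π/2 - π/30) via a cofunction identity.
cot(π/2 - π/30) = tan(π/30) = 0.1051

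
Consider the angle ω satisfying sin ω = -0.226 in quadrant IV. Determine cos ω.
cos ω = √(1 - sin²ω) = 0.9741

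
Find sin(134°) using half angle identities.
sin(134°) = √((1 - cos 268°)/2) = 0.7193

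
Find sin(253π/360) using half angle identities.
sin(253π/360) = √((1 - cos 253π/180)/2) = 0.8039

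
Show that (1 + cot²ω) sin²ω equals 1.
LHS = csc²ω · sin²ω = (1/sin²ω) · sin²ω = 1 = RHS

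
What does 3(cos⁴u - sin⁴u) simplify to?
3(cos⁴u - sin⁴u) = 3(cos(2u)) (using Factoring + double angle)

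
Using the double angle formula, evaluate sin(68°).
sin(68°) = 2 sin 34° cos 34° = 0.9272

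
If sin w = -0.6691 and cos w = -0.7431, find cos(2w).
cos(2w) = cos²w - sin²w = 0.1045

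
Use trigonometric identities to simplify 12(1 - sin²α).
12(1 - sin²α) = 12(cos²α) (using Pythagorean identity)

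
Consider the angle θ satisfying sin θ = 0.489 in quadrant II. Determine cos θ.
cos θ = ±√(1 - sin²θ) = -0.8723 (negative in QII)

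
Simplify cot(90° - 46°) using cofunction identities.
cot(90° - 46°) = tan(46°)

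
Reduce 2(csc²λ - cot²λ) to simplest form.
2(csc²λ - cot²λ) = 2 (using Pythagorean identity)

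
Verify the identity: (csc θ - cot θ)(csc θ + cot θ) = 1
LHS = csc²θ - cot²θ = (1 + cot²θ) - cot²θ = 1 = RHS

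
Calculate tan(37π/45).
tan(37π/45) = -0.6249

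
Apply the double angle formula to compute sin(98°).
sin(98°) = 2 sin 49° cos 49° = 0.9903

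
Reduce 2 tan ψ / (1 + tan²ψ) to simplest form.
2 tan ψ / (1 + tan²ψ) = sin(2ψ) (using Double angle)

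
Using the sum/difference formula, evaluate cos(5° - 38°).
cos(5° - 38°) = cos 5° cos 38° + sin 5° sin 38° = 0.8387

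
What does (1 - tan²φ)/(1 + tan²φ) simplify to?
(1 - tan²φ)/(1 + tan²φ) = cos(2φ) (using Double angle)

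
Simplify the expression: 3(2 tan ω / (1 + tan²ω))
3(2 tan ω / (1 + tan²ω)) = 3(sin(2ω)) (using Double angle)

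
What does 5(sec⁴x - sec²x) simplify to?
5(sec⁴x - sec²x) = 5(tan⁴x + tan²x) (using Pythagorean)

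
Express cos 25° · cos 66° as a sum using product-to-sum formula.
cos 25° cos 66° = (1/2)[cos(25°-66°) + cos(25°+66°)]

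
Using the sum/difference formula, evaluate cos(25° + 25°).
cos(25° + 25°) = cos 25° cos 25° - sin 25° sin 25° = 0.6428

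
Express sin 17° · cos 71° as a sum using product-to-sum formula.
sin 17° cos 71° = (1/2)[sin(17°+71°) + sin(17°-71°)]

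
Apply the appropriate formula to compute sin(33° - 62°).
sin(33° - 62°) = sin 33° cos 62° - cos 33° sin 62° = -0.4848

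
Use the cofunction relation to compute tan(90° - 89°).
tan(90° - 89°) = cot(89°) = 0.01746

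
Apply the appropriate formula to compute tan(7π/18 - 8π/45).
tan(7π/18 - 8π/45) = (tan 7π/18 - tan 8π/45)/(1 + tan 7π/18 tan 8π/45) = 0.7813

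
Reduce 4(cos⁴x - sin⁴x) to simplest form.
4(cos⁴x - sin⁴x) = 4(cos(2x)) (using Factoring + double angle)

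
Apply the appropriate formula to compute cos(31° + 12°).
cos(31° + 12°) = cos 31° cos 12° - sin 31° sin 12° = 0.7314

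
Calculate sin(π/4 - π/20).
sin(π/4 - π/20) = sin π/4 cos π/20 - cos π/4 sin π/20 = 0.5878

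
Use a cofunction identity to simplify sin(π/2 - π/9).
sin(π/2 - π/9) = cos(π/9)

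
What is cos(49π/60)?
cos(49π/60) = -0.8387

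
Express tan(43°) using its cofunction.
tan(43°) = cot(90° - 43°) = cot(47°)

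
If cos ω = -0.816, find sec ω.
sec ω = 1/cos ω = -1.225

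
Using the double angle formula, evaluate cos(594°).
cos(594°) = cos²297° - sin²297° = -0.5878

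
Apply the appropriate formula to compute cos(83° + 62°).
cos(83° + 62°) = cos 83° cos 62° - sin 83° sin 62° = -0.8192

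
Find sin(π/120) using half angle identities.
sin(π/120) = √((1 - cos π/60)/2) = 0.02618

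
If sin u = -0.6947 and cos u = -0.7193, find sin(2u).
sin(2u) = 2 sin u cos u = 0.9994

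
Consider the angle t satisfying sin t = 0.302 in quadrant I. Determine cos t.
cos t = √(1 - sin²t) = 0.9533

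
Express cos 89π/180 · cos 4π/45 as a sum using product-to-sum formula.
cos 89π/180 cos 4π/45 = (1/2)[cos(89π/180-4π/45) + cos(89π/180+4π/45)]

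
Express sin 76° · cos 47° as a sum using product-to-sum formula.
sin 76° cos 47° = (1/2)[sin(76°+47°) + sin(76°-47°)]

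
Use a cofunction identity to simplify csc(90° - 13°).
csc(90° - 13°) = sec(13°)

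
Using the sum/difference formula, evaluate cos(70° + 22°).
cos(70° + 22°) = cos 70° cos 22° - sin 70° sin 22° = -0.0349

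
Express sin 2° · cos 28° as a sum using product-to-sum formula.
sin 2° cos 28° = (1/2)[sin(2°+28°) + sin(2°-28°)]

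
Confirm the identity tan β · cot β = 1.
LHS = (sin β/cos β) · (cos β/sin β) = 1 = RHS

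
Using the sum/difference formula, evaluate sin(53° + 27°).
sin(53° + 27°) = sin 53° cos 27° + cos 53° sin 27° = 0.9848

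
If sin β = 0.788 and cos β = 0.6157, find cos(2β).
cos(2β) = cos²β - sin²β = -0.2419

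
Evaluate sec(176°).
sec(176°) = -1.002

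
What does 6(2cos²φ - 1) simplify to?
6(2cos²φ - 1) = 6(cos(2φ)) (using Double angle)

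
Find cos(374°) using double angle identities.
cos(374°) = cos²187° - sin²187° = 0.9703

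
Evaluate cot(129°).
cot(129°) = -0.8098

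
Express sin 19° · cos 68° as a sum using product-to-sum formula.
sin 19° cos 68° = (1/2)[sin(19°+68°) + sin(19°-68°)]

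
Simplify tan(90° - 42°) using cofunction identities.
tan(90° - 42°) = cot(42°)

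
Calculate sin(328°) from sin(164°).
sin(328°) = 2 sin 164° cos 164° = -0.5299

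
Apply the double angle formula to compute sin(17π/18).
sin(17π/18) = 2 sin 17π/36 cos 17π/36 = 0.1736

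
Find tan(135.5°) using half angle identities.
tan(135.5°) = sin 271° / (1 + cos 271°) = -0.9827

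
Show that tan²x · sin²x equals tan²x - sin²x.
RHS = sin²x/cos²x - sin²x = sin²x(1/cos²x - 1) = sin²x · (1 - cos²x)/cos²x = sin²x · sin²x/cos²x = sin²x · tan²x = LHS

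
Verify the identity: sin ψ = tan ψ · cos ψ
RHS = (sin ψ/cos ψ) · cos ψ = sin ψ = LHS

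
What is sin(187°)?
sin(187°) = -0.1219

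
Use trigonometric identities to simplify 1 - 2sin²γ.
1 - 2sin²γ = cos(2γ) (using Double angle)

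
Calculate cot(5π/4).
cot(5π/4) = 1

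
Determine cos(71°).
cos(71°) = 0.3256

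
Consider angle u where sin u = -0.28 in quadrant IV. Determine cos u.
cos u = √(1 - sin²u) = 0.96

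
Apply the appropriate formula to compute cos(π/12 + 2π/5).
cos(π/12 + 2π/5) = cos π/12 cos 2π/5 - sin π/12 sin 2π/5 = 0.05234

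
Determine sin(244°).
sin(244°) = -0.8988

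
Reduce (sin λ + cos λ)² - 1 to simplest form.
(sin λ + cos λ)² - 1 = sin(2λ) (using Pythagorean + double angle)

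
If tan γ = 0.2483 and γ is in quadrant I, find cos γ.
cos γ = 0.9705 (using tan²γ + 1 = sec²γ)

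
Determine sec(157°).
sec(157°) = -1.086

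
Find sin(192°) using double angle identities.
sin(192°) = 2 sin 96° cos 96° = -0.2079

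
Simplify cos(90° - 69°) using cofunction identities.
cos(90° - 69°) = sin(69°)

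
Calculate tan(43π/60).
tan(43π/60) = -1.235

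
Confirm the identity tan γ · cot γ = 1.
LHS = (sin γ/cos γ) · (cos γ/sin γ) = 1 = RHS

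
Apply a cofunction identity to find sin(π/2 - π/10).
sin(π/2 - π/10) = cos(π/10) = 0.9511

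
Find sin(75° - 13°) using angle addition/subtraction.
sin(75° - 13°) = sin 75° cos 13° - cos 75° sin 13° = 0.8829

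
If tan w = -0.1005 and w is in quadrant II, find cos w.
cos w = -0.995 (using tan²w + 1 = sec²w)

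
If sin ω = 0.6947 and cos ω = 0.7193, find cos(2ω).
cos(2ω) = cos²ω - sin²ω = 0.03478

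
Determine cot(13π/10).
cot(13π/10) = 0.7265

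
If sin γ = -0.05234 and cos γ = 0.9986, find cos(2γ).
cos(2γ) = cos²γ - sin²γ = 0.9945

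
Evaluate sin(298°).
sin(298°) = -0.8829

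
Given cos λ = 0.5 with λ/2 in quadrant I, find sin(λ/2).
sin(λ/2) = ±√((1 - cos λ)/2); positive since λ/2 ∈ QI, so sin(λ/2) = 1/2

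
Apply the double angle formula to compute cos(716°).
cos(716°) = cos²358° - sin²358° = 0.9976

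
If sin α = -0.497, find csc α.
csc α = 1/sin α = -2.012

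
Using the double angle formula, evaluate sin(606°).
sin(606°) = 2 sin 303° cos 303° = -0.9135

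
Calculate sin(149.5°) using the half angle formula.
sin(149.5°) = √((1 - cos 299°)/2) = 0.5075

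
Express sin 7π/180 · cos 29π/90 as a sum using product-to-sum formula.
sin 7π/180 cos 29π/90 = (1/2)[sin(7π/180+29π/90) + sin(7π/180-29π/90)]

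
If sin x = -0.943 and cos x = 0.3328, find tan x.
tan x = sin x / cos x = -2.834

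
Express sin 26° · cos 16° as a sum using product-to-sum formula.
sin 26° cos 16° = (1/2)[sin(26°+16°) + sin(26°-16°)]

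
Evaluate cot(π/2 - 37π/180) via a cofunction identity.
cot(π/2 - 37π/180) = tan(37π/180) = 0.7536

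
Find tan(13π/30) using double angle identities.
tan(13π/30) = 2 tan 13π/60 / (1 - tan²13π/60) = 4.705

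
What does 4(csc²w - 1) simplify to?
4(csc²w - 1) = 4(cot²w) (using Pythagorean identity)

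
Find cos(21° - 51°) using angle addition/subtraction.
cos(21° - 51°) = cos 21° cos 51° + sin 21° sin 51° = √3/2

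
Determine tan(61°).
tan(61°) = 1.804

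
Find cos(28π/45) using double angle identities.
cos(28π/45) = cos²14π/45 - sin²14π/45 = -0.3746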